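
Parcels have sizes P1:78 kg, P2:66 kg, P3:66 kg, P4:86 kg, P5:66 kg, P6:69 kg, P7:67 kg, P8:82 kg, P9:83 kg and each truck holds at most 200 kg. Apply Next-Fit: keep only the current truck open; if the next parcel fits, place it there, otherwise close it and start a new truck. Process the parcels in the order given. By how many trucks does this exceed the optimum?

Next-Fit: [78,66] [66,86] [66,69] [67,82] [83] → 5 trucks.
Total size 663 kg; any packing needs at least ⌈663/200⌉ = 4 trucks.
An optimal packing achieves that bound: [86,83] [82,78] [69,67] [66,66,66] → 4 trucks.
Excess: 5 − 4 = 1.

1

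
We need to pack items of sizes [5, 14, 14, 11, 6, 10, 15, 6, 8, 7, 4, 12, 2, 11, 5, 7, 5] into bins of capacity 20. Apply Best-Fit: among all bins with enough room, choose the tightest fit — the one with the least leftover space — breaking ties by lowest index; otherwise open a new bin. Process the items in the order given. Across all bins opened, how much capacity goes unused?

18

5 → bin 1 (remaining 15)
14 → bin 1 (remaining 1)
14 → bin 2 (remaining 6)
11 → bin 3 (remaining 9)
6 → bin 2 (remaining 0)
10 → bin 4 (remaining 10)
15 → bin 5 (remaining 5)
6 → bin 3 (remaining 3)
8 → bin 4 (remaining 2)
7 → bin 6 (remaining 13)
4 → bin 5 (remaining 1)
12 → bin 6 (remaining 1)
2 → bin 4 (remaining 0)
11 → bin 7 (remaining 9)
5 → bin 7 (remaining 4)
7 → bin 8 (remaining 13)
5 → bin 8 (remaining 8)
8 bins × 20 = 160; used 142; unused 18.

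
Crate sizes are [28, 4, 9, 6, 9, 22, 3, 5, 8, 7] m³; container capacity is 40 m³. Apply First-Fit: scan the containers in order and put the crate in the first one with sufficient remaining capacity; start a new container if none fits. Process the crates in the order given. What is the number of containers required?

28 m³ → container 1 (remaining 12 m³)
4 m³ → container 1 (remaining 8 m³)
9 m³ → container 2 (remaining 31 m³)
6 m³ → container 1 (remaining 2 m³)
9 m³ → container 2 (remaining 22 m³)
22 m³ → container 2 (remaining 0 m³)
3 m³ → container 3 (remaining 37 m³)
5 m³ → container 3 (remaining 32 m³)
8 m³ → container 3 (remaining 24 m³)
7 m³ → container 3 (remaining 17 m³)
Final containers: [28,4,6] [9,9,22] [3,5,8,7].

3 containers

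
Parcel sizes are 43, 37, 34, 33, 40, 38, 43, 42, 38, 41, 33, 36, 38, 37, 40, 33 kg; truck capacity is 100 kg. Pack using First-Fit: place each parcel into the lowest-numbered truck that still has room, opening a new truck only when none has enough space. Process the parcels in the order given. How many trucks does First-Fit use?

43 kg → truck 1 (remaining 57 kg)
37 kg → truck 1 (remaining 20 kg)
34 kg → truck 2 (remaining 66 kg)
33 kg → truck 2 (remaining 33 kg)
40 kg → truck 3 (remaining 60 kg)
38 kg → truck 3 (remaining 22 kg)
43 kg → truck 4 (remaining 57 kg)
42 kg → truck 4 (remaining 15 kg)
38 kg → truck 5 (remaining 62 kg)
41 kg → truck 5 (remaining 21 kg)
33 kg → truck 2 (remaining 0 kg)
36 kg → truck 6 (remaining 64 kg)
38 kg → truck 6 (remaining 26 kg)
37 kg → truck 7 (remaining 63 kg)
40 kg → truck 7 (remaining 23 kg)
33 kg → truck 8 (remaining 67 kg)
Final trucks: [43,37] [34,33,33] [40,38] [43,42] [38,41] [36,38] [37,40] [33].

8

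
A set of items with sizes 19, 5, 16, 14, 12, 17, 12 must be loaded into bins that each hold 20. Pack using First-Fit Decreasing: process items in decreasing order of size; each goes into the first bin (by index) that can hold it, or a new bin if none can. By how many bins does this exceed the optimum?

0

First-Fit Decreasing: [19] [17] [16] [14,5] [12] [12] → 6 bins.
6 items exceed 10 (half the capacity), and no two of those can share a bin, so at least 6 bins are needed.
So 6 is already optimal.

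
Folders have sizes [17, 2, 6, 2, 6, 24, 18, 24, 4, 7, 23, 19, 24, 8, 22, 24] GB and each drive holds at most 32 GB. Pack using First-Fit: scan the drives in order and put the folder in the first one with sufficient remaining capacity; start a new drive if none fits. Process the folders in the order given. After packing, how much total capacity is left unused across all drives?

drive 1: place 17 GB, 15 GB left
drive 1: place 2 GB, 13 GB left
drive 1: place 6 GB, 7 GB left
drive 1: place 2 GB, 5 GB left
drive 2: place 6 GB, 26 GB left
drive 2: place 24 GB, 2 GB left
drive 3: place 18 GB, 14 GB left
drive 4: place 24 GB, 8 GB left
drive 1: place 4 GB, 1 GB left
drive 3: place 7 GB, 7 GB left
drive 5: place 23 GB, 9 GB left
drive 6: place 19 GB, 13 GB left
drive 7: place 24 GB, 8 GB left
drive 4: place 8 GB, 0 GB left
drive 8: place 22 GB, 10 GB left
drive 9: place 24 GB, 8 GB left
9 drives × 32 GB = 288 GB; used 230 GB; unused 58 GB.

58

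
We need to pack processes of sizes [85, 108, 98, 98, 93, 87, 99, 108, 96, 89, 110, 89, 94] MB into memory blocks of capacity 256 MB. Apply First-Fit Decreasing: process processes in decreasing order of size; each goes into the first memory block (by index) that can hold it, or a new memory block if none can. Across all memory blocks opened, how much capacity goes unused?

538

Sorted descending: 110, 108, 108, 99, 98, 98, 96, 94, 93, 89, 89, 87, 85.
Put 110 MB in memory block 1; 146 MB remain.
Put 108 MB in memory block 1; 38 MB remain.
Put 108 MB in memory block 2; 148 MB remain.
Put 99 MB in memory block 2; 49 MB remain.
Put 98 MB in memory block 3; 158 MB remain.
Put 98 MB in memory block 3; 60 MB remain.
Put 96 MB in memory block 4; 160 MB remain.
Put 94 MB in memory block 4; 66 MB remain.
Put 93 MB in memory block 5; 163 MB remain.
Put 89 MB in memory block 5; 74 MB remain.
Put 89 MB in memory block 6; 167 MB remain.
Put 87 MB in memory block 6; 80 MB remain.
Put 85 MB in memory block 7; 171 MB remain.
7 memory blocks × 256 MB = 1792 MB; used 1254 MB; unused 538 MB.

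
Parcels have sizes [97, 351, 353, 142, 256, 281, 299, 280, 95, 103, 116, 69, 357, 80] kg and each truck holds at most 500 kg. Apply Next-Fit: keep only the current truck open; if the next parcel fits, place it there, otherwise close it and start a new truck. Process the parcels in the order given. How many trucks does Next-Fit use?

97 kg → truck 1 (remaining 403 kg)
351 kg → truck 1 (remaining 52 kg)
353 kg → truck 2 (remaining 147 kg)
142 kg → truck 2 (remaining 5 kg)
256 kg → truck 3 (remaining 244 kg)
281 kg → truck 4 (remaining 219 kg)
299 kg → truck 5 (remaining 201 kg)
280 kg → truck 6 (remaining 220 kg)
95 kg → truck 6 (remaining 125 kg)
103 kg → truck 6 (remaining 22 kg)
116 kg → truck 7 (remaining 384 kg)
69 kg → truck 7 (remaining 315 kg)
357 kg → truck 8 (remaining 143 kg)
80 kg → truck 8 (remaining 63 kg)
Final trucks: [97,351] [353,142] [256] [281] [299] [280,95,103] [116,69] [357,80].

8 trucks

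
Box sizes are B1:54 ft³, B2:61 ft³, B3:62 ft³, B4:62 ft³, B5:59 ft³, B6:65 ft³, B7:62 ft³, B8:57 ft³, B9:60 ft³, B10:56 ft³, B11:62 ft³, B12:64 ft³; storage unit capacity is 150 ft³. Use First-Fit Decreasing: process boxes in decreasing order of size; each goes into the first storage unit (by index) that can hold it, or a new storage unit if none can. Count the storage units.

6

Sorted descending: 65, 64, 62, 62, 62, 62, 61, 60, 59, 57, 56, 54.
65 ft³ → storage unit 1 (remaining 85 ft³)
64 ft³ → storage unit 1 (remaining 21 ft³)
62 ft³ → storage unit 2 (remaining 88 ft³)
62 ft³ → storage unit 2 (remaining 26 ft³)
62 ft³ → storage unit 3 (remaining 88 ft³)
62 ft³ → storage unit 3 (remaining 26 ft³)
61 ft³ → storage unit 4 (remaining 89 ft³)
60 ft³ → storage unit 4 (remaining 29 ft³)
59 ft³ → storage unit 5 (remaining 91 ft³)
57 ft³ → storage unit 5 (remaining 34 ft³)
56 ft³ → storage unit 6 (remaining 94 ft³)
54 ft³ → storage unit 6 (remaining 40 ft³)
Final storage units: [65,64] [62,62] [62,62] [61,60] [59,57] [56,54].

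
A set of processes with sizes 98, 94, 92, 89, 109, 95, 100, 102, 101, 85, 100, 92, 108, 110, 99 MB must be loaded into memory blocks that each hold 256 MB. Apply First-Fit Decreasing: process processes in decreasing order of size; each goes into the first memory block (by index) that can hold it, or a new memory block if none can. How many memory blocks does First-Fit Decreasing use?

8 memory blocks

Sorted descending: 110, 109, 108, 102, 101, 100, 100, 99, 98, 95, 94, 92, 92, 89, 85.
memory block 1: place 110 MB, 146 MB left
memory block 1: place 109 MB, 37 MB left
memory block 2: place 108 MB, 148 MB left
memory block 2: place 102 MB, 46 MB left
memory block 3: place 101 MB, 155 MB left
memory block 3: place 100 MB, 55 MB left
memory block 4: place 100 MB, 156 MB left
memory block 4: place 99 MB, 57 MB left
memory block 5: place 98 MB, 158 MB left
memory block 5: place 95 MB, 63 MB left
memory block 6: place 94 MB, 162 MB left
memory block 6: place 92 MB, 70 MB left
memory block 7: place 92 MB, 164 MB left
memory block 7: place 89 MB, 75 MB left
memory block 8: place 85 MB, 171 MB left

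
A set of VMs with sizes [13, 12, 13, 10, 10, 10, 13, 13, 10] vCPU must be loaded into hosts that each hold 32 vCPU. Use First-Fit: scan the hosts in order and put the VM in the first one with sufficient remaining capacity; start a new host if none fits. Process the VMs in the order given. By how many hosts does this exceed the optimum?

First-Fit: [13,12] [13,10] [10,10,10] [13,13] → 4 hosts.
Total size 104 vCPU; any packing needs at least ⌈104/32⌉ = 4 hosts.
So 4 is already optimal.

0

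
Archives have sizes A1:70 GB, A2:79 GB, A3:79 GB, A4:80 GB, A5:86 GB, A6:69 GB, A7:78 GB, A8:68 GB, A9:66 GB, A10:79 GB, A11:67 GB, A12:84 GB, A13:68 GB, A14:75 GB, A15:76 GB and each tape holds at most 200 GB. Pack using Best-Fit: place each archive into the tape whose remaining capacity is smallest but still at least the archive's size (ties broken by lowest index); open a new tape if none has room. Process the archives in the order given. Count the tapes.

8 tapes

Put A1 (70 GB) in tape 1; 130 GB remain.
Put A2 (79 GB) in tape 1; 51 GB remain.
Put A3 (79 GB) in tape 2; 121 GB remain.
Put A4 (80 GB) in tape 2; 41 GB remain.
Put A5 (86 GB) in tape 3; 114 GB remain.
Put A6 (69 GB) in tape 3; 45 GB remain.
Put A7 (78 GB) in tape 4; 122 GB remain.
Put A8 (68 GB) in tape 4; 54 GB remain.
Put A9 (66 GB) in tape 5; 134 GB remain.
Put A10 (79 GB) in tape 5; 55 GB remain.
Put A11 (67 GB) in tape 6; 133 GB remain.
Put A12 (84 GB) in tape 6; 49 GB remain.
Put A13 (68 GB) in tape 7; 132 GB remain.
Put A14 (75 GB) in tape 7; 57 GB remain.
Put A15 (76 GB) in tape 8; 124 GB remain.
Final tapes: [70,79] [79,80] [86,69] [78,68] [66,79] [67,84] [68,75] [76].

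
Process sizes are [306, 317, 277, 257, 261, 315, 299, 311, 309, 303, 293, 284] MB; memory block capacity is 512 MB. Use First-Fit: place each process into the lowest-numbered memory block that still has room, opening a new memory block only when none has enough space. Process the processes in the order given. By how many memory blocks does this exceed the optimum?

First-Fit: [306] [317] [277] [257] [261] [315] [299] [311] [309] [303] [293] [284] → 12 memory blocks.
12 processes exceed 256 MB (half the capacity), and no two of those can share a memory block, so at least 12 memory blocks are needed.
So 12 is already optimal.

0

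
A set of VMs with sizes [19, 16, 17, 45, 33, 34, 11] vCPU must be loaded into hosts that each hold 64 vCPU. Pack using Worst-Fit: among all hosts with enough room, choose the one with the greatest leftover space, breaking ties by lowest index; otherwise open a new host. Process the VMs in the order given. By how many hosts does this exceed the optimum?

Worst-Fit: [19,16,17] [45] [33,11] [34] → 4 hosts.
Total size 175 vCPU; any packing needs at least ⌈175/64⌉ = 3 hosts.
An optimal packing achieves that bound: [45,19] [34,17,11] [33,16] → 3 hosts.
Excess: 4 − 3 = 1.

1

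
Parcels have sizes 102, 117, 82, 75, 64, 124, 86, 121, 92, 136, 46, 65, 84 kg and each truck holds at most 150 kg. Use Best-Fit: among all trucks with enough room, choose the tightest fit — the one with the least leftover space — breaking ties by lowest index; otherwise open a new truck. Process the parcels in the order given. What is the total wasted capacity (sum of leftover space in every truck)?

306

102 kg → truck 1 (remaining 48 kg)
117 kg → truck 2 (remaining 33 kg)
82 kg → truck 3 (remaining 68 kg)
75 kg → truck 4 (remaining 75 kg)
64 kg → truck 3 (remaining 4 kg)
124 kg → truck 5 (remaining 26 kg)
86 kg → truck 6 (remaining 64 kg)
121 kg → truck 7 (remaining 29 kg)
92 kg → truck 8 (remaining 58 kg)
136 kg → truck 9 (remaining 14 kg)
46 kg → truck 1 (remaining 2 kg)
65 kg → truck 4 (remaining 10 kg)
84 kg → truck 10 (remaining 66 kg)
10 trucks × 150 kg = 1500 kg; used 1194 kg; unused 306 kg.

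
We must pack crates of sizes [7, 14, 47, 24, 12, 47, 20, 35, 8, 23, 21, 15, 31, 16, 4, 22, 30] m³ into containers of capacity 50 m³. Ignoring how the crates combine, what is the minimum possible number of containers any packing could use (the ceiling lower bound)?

8

Total size = 7 + 14 + 47 + 24 + 12 + 47 + 20 + 35 + 8 + 23 + 21 + 15 + 31 + 16 + 4 + 22 + 30 = 376 m³.
⌈376 / 50⌉ = 8.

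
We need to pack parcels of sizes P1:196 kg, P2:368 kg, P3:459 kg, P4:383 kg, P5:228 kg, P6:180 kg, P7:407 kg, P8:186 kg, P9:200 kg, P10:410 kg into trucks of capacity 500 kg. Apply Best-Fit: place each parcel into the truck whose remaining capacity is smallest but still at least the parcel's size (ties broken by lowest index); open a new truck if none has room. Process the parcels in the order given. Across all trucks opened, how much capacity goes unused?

983

truck 1: place P1 (196 kg), 304 kg left
truck 2: place P2 (368 kg), 132 kg left
truck 3: place P3 (459 kg), 41 kg left
truck 4: place P4 (383 kg), 117 kg left
truck 1: place P5 (228 kg), 76 kg left
truck 5: place P6 (180 kg), 320 kg left
truck 6: place P7 (407 kg), 93 kg left
truck 5: place P8 (186 kg), 134 kg left
truck 7: place P9 (200 kg), 300 kg left
truck 8: place P10 (410 kg), 90 kg left
8 trucks × 500 kg = 4000 kg; used 3017 kg; unused 983 kg.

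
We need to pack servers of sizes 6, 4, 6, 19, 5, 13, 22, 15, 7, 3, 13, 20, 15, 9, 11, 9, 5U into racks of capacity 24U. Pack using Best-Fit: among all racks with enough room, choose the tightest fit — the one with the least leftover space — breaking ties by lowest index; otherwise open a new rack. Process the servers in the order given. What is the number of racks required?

8

6U → rack 1 (remaining 18U)
4U → rack 1 (remaining 14U)
6U → rack 1 (remaining 8U)
19U → rack 2 (remaining 5U)
5U → rack 2 (remaining 0U)
13U → rack 3 (remaining 11U)
22U → rack 4 (remaining 2U)
15U → rack 5 (remaining 9U)
7U → rack 1 (remaining 1U)
3U → rack 5 (remaining 6U)
13U → rack 6 (remaining 11U)
20U → rack 7 (remaining 4U)
15U → rack 8 (remaining 9U)
9U → rack 8 (remaining 0U)
11U → rack 3 (remaining 0U)
9U → rack 6 (remaining 2U)
5U → rack 5 (remaining 1U)
Final racks: [6,4,6,7] [19,5] [13,11] [22] [15,3,5] [13,9] [20] [15,9].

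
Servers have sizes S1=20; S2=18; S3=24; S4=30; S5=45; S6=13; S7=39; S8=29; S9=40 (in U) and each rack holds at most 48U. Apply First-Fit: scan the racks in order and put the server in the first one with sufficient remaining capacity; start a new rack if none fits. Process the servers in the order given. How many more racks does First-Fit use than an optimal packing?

First-Fit: [20,18] [24,13] [30] [45] [39] [29] [40] → 7 racks.
Total size 258U; any packing needs at least ⌈258/48⌉ = 6 racks.
An optimal packing achieves that bound: [45] [40] [39] [30,18] [29,13] [24,20] → 6 racks.
Excess: 7 − 6 = 1.

1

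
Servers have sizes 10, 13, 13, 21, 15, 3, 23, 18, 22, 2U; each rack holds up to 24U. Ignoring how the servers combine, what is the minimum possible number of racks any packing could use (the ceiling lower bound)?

6 racks

Total size = 10 + 13 + 13 + 21 + 15 + 3 + 23 + 18 + 22 + 2 = 140U.
⌈140 / 24⌉ = 6.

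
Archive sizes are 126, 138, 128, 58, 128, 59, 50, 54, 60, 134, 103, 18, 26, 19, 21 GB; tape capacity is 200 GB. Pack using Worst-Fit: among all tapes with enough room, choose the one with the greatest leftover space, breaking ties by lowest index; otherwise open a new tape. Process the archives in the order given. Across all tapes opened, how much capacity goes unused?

Put 126 GB in tape 1; 74 GB remain.
Put 138 GB in tape 2; 62 GB remain.
Put 128 GB in tape 3; 72 GB remain.
Put 58 GB in tape 1; 16 GB remain.
Put 128 GB in tape 4; 72 GB remain.
Put 59 GB in tape 3; 13 GB remain.
Put 50 GB in tape 4; 22 GB remain.
Put 54 GB in tape 2; 8 GB remain.
Put 60 GB in tape 5; 140 GB remain.
Put 134 GB in tape 5; 6 GB remain.
Put 103 GB in tape 6; 97 GB remain.
Put 18 GB in tape 6; 79 GB remain.
Put 26 GB in tape 6; 53 GB remain.
Put 19 GB in tape 6; 34 GB remain.
Put 21 GB in tape 6; 13 GB remain.
6 tapes × 200 GB = 1200 GB; used 1122 GB; unused 78 GB.

78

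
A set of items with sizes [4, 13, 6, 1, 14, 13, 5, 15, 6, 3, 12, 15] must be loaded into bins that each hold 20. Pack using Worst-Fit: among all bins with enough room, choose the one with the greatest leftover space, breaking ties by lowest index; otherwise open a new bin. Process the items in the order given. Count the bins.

4 → bin 1 (remaining 16)
13 → bin 1 (remaining 3)
6 → bin 2 (remaining 14)
1 → bin 2 (remaining 13)
14 → bin 3 (remaining 6)
13 → bin 2 (remaining 0)
5 → bin 3 (remaining 1)
15 → bin 4 (remaining 5)
6 → bin 5 (remaining 14)
3 → bin 5 (remaining 11)
12 → bin 6 (remaining 8)
15 → bin 7 (remaining 5)
Final bins: [4,13] [6,1,13] [14,5] [15] [6,3] [12] [15].

7 bins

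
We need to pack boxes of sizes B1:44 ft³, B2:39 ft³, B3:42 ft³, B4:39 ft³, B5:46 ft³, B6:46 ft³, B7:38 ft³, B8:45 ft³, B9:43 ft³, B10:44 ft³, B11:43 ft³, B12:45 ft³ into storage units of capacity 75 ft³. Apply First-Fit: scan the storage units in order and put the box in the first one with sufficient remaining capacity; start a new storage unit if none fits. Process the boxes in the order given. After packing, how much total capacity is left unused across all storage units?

Put B1 (44 ft³) in storage unit 1; 31 ft³ remain.
Put B2 (39 ft³) in storage unit 2; 36 ft³ remain.
Put B3 (42 ft³) in storage unit 3; 33 ft³ remain.
Put B4 (39 ft³) in storage unit 4; 36 ft³ remain.
Put B5 (46 ft³) in storage unit 5; 29 ft³ remain.
Put B6 (46 ft³) in storage unit 6; 29 ft³ remain.
Put B7 (38 ft³) in storage unit 7; 37 ft³ remain.
Put B8 (45 ft³) in storage unit 8; 30 ft³ remain.
Put B9 (43 ft³) in storage unit 9; 32 ft³ remain.
Put B10 (44 ft³) in storage unit 10; 31 ft³ remain.
Put B11 (43 ft³) in storage unit 11; 32 ft³ remain.
Put B12 (45 ft³) in storage unit 12; 30 ft³ remain.
12 storage units × 75 ft³ = 900 ft³; used 514 ft³; unused 386 ft³.

386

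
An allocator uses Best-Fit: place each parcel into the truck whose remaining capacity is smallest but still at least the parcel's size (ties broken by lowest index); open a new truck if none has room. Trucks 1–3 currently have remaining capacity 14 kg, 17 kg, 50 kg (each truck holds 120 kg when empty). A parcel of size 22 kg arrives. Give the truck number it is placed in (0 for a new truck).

3

Trucks with room: truck 3 (50 kg).
Tightest fit is truck 3 with 50 kg free.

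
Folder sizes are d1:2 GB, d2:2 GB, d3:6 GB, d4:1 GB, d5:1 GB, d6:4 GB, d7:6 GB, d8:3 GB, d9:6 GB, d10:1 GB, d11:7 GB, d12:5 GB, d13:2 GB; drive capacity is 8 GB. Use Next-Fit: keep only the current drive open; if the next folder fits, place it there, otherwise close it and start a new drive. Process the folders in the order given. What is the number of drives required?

drive 1: place d1 (2 GB), 6 GB left
drive 1: place d2 (2 GB), 4 GB left
drive 2: place d3 (6 GB), 2 GB left
drive 2: place d4 (1 GB), 1 GB left
drive 2: place d5 (1 GB), 0 GB left
drive 3: place d6 (4 GB), 4 GB left
drive 4: place d7 (6 GB), 2 GB left
drive 5: place d8 (3 GB), 5 GB left
drive 6: place d9 (6 GB), 2 GB left
drive 6: place d10 (1 GB), 1 GB left
drive 7: place d11 (7 GB), 1 GB left
drive 8: place d12 (5 GB), 3 GB left
drive 8: place d13 (2 GB), 1 GB left

8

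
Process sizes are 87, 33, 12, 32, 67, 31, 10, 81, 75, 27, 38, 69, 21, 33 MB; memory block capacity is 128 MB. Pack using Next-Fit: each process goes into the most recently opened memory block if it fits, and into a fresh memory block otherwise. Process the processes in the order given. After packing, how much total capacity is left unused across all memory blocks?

Put 87 MB in memory block 1; 41 MB remain.
Put 33 MB in memory block 1; 8 MB remain.
Put 12 MB in memory block 2; 116 MB remain.
Put 32 MB in memory block 2; 84 MB remain.
Put 67 MB in memory block 2; 17 MB remain.
Put 31 MB in memory block 3; 97 MB remain.
Put 10 MB in memory block 3; 87 MB remain.
Put 81 MB in memory block 3; 6 MB remain.
Put 75 MB in memory block 4; 53 MB remain.
Put 27 MB in memory block 4; 26 MB remain.
Put 38 MB in memory block 5; 90 MB remain.
Put 69 MB in memory block 5; 21 MB remain.
Put 21 MB in memory block 5; 0 MB remain.
Put 33 MB in memory block 6; 95 MB remain.
6 memory blocks × 128 MB = 768 MB; used 616 MB; unused 152 MB.

152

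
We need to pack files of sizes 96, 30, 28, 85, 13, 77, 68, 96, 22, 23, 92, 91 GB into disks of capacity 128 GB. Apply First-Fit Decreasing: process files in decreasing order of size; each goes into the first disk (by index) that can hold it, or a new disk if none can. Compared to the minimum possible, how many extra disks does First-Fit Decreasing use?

0

First-Fit Decreasing: [96,30] [96,28] [92,23,13] [91,22] [85] [77] [68] → 7 disks.
7 files exceed 64 GB (half the capacity), and no two of those can share a disk, so at least 7 disks are needed.
So 7 is already optimal.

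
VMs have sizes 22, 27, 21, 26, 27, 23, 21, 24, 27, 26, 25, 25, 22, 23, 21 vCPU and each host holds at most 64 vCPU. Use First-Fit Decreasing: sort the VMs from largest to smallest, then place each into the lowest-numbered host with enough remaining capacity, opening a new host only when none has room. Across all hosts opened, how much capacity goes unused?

Sorted descending: 27, 27, 27, 26, 26, 25, 25, 24, 23, 23, 22, 22, 21, 21, 21.
host 1: place 27 vCPU, 37 vCPU left
host 1: place 27 vCPU, 10 vCPU left
host 2: place 27 vCPU, 37 vCPU left
host 2: place 26 vCPU, 11 vCPU left
host 3: place 26 vCPU, 38 vCPU left
host 3: place 25 vCPU, 13 vCPU left
host 4: place 25 vCPU, 39 vCPU left
host 4: place 24 vCPU, 15 vCPU left
host 5: place 23 vCPU, 41 vCPU left
host 5: place 23 vCPU, 18 vCPU left
host 6: place 22 vCPU, 42 vCPU left
host 6: place 22 vCPU, 20 vCPU left
host 7: place 21 vCPU, 43 vCPU left
host 7: place 21 vCPU, 22 vCPU left
host 7: place 21 vCPU, 1 vCPU left
7 hosts × 64 vCPU = 448 vCPU; used 360 vCPU; unused 88 vCPU.

88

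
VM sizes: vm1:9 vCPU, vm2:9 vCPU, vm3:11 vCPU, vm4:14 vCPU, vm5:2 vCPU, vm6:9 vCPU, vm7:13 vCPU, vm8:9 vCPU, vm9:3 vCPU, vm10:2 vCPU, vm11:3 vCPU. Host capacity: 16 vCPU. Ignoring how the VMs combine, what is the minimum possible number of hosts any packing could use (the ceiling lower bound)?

Total size = 9 + 9 + 11 + 14 + 2 + 9 + 13 + 9 + 3 + 2 + 3 = 84 vCPU.
⌈84 / 16⌉ = 6.

6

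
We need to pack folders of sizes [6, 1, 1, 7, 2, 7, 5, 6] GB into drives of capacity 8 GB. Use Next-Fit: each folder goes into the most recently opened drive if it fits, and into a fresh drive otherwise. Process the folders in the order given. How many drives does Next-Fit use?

6

Put 6 GB in drive 1; 2 GB remain.
Put 1 GB in drive 1; 1 GB remain.
Put 1 GB in drive 1; 0 GB remain.
Put 7 GB in drive 2; 1 GB remain.
Put 2 GB in drive 3; 6 GB remain.
Put 7 GB in drive 4; 1 GB remain.
Put 5 GB in drive 5; 3 GB remain.
Put 6 GB in drive 6; 2 GB remain.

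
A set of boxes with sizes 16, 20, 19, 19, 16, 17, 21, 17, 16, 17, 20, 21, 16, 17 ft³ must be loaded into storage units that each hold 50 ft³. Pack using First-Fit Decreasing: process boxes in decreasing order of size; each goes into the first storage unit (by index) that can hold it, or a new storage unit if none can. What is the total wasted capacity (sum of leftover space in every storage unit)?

48

Sorted descending: 21, 21, 20, 20, 19, 19, 17, 17, 17, 17, 16, 16, 16, 16.
21 ft³ → storage unit 1 (remaining 29 ft³)
21 ft³ → storage unit 1 (remaining 8 ft³)
20 ft³ → storage unit 2 (remaining 30 ft³)
20 ft³ → storage unit 2 (remaining 10 ft³)
19 ft³ → storage unit 3 (remaining 31 ft³)
19 ft³ → storage unit 3 (remaining 12 ft³)
17 ft³ → storage unit 4 (remaining 33 ft³)
17 ft³ → storage unit 4 (remaining 16 ft³)
17 ft³ → storage unit 5 (remaining 33 ft³)
17 ft³ → storage unit 5 (remaining 16 ft³)
16 ft³ → storage unit 4 (remaining 0 ft³)
16 ft³ → storage unit 5 (remaining 0 ft³)
16 ft³ → storage unit 6 (remaining 34 ft³)
16 ft³ → storage unit 6 (remaining 18 ft³)
6 storage units × 50 ft³ = 300 ft³; used 252 ft³; unused 48 ft³.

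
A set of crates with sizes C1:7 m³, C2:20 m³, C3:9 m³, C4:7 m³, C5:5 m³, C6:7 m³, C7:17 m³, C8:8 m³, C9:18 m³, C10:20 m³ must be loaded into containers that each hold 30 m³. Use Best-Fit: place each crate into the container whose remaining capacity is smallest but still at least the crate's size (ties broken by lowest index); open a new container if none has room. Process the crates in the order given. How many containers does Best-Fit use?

5

C1 (7 m³) → container 1 (remaining 23 m³)
C2 (20 m³) → container 1 (remaining 3 m³)
C3 (9 m³) → container 2 (remaining 21 m³)
C4 (7 m³) → container 2 (remaining 14 m³)
C5 (5 m³) → container 2 (remaining 9 m³)
C6 (7 m³) → container 2 (remaining 2 m³)
C7 (17 m³) → container 3 (remaining 13 m³)
C8 (8 m³) → container 3 (remaining 5 m³)
C9 (18 m³) → container 4 (remaining 12 m³)
C10 (20 m³) → container 5 (remaining 10 m³)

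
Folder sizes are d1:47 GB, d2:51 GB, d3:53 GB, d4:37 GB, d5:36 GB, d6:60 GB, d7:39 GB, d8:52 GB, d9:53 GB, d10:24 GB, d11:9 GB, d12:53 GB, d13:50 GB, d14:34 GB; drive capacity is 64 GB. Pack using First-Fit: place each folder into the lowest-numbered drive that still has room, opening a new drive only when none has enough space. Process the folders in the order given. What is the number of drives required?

12

drive 1: place d1 (47 GB), 17 GB left
drive 2: place d2 (51 GB), 13 GB left
drive 3: place d3 (53 GB), 11 GB left
drive 4: place d4 (37 GB), 27 GB left
drive 5: place d5 (36 GB), 28 GB left
drive 6: place d6 (60 GB), 4 GB left
drive 7: place d7 (39 GB), 25 GB left
drive 8: place d8 (52 GB), 12 GB left
drive 9: place d9 (53 GB), 11 GB left
drive 4: place d10 (24 GB), 3 GB left
drive 1: place d11 (9 GB), 8 GB left
drive 10: place d12 (53 GB), 11 GB left
drive 11: place d13 (50 GB), 14 GB left
drive 12: place d14 (34 GB), 30 GB left
Final drives: [47,9] [51] [53] [37,24] [36] [60] [39] [52] [53] [53] [50] [34].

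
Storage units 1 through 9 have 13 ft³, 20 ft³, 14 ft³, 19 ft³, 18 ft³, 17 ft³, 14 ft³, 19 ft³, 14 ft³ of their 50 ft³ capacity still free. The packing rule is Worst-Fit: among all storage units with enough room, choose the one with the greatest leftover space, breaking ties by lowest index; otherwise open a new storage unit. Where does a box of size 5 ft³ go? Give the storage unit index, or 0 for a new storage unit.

2

Storage units with room: storage unit 1 (13 ft³), storage unit 2 (20 ft³), storage unit 3 (14 ft³), storage unit 4 (19 ft³), storage unit 5 (18 ft³), storage unit 6 (17 ft³), storage unit 7 (14 ft³), storage unit 8 (19 ft³), storage unit 9 (14 ft³).
Most room is storage unit 2 with 20 ft³ free.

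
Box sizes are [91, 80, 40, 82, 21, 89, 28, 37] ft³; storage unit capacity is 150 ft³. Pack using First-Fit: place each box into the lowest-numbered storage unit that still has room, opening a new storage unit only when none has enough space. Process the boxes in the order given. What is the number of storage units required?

storage unit 1: place 91 ft³, 59 ft³ left
storage unit 2: place 80 ft³, 70 ft³ left
storage unit 1: place 40 ft³, 19 ft³ left
storage unit 3: place 82 ft³, 68 ft³ left
storage unit 2: place 21 ft³, 49 ft³ left
storage unit 4: place 89 ft³, 61 ft³ left
storage unit 2: place 28 ft³, 21 ft³ left
storage unit 3: place 37 ft³, 31 ft³ left

4 storage units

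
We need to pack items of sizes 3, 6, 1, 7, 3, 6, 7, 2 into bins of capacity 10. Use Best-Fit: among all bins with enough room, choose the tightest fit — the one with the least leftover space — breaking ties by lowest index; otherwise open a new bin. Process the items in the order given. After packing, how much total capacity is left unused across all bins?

5

bin 1: place 3, 7 left
bin 1: place 6, 1 left
bin 1: place 1, 0 left
bin 2: place 7, 3 left
bin 2: place 3, 0 left
bin 3: place 6, 4 left
bin 4: place 7, 3 left
bin 4: place 2, 1 left
4 bins × 10 = 40; used 35; unused 5.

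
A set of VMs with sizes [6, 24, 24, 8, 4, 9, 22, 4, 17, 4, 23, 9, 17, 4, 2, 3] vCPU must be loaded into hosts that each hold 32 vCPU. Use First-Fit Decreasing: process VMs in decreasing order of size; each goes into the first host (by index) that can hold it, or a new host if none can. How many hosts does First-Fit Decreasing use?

6 hosts

Sorted descending: 24, 24, 23, 22, 17, 17, 9, 9, 8, 6, 4, 4, 4, 4, 3, 2.
Put 24 vCPU in host 1; 8 vCPU remain.
Put 24 vCPU in host 2; 8 vCPU remain.
Put 23 vCPU in host 3; 9 vCPU remain.
Put 22 vCPU in host 4; 10 vCPU remain.
Put 17 vCPU in host 5; 15 vCPU remain.
Put 17 vCPU in host 6; 15 vCPU remain.
Put 9 vCPU in host 3; 0 vCPU remain.
Put 9 vCPU in host 4; 1 vCPU remain.
Put 8 vCPU in host 1; 0 vCPU remain.
Put 6 vCPU in host 2; 2 vCPU remain.
Put 4 vCPU in host 5; 11 vCPU remain.
Put 4 vCPU in host 5; 7 vCPU remain.
Put 4 vCPU in host 5; 3 vCPU remain.
Put 4 vCPU in host 6; 11 vCPU remain.
Put 3 vCPU in host 5; 0 vCPU remain.
Put 2 vCPU in host 2; 0 vCPU remain.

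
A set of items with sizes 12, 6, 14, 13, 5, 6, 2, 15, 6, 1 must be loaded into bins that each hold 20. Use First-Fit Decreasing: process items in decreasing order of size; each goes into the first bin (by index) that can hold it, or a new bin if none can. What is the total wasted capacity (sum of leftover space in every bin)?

0

Sorted descending: 15, 14, 13, 12, 6, 6, 6, 5, 2, 1.
Put 15 in bin 1; 5 remain.
Put 14 in bin 2; 6 remain.
Put 13 in bin 3; 7 remain.
Put 12 in bin 4; 8 remain.
Put 6 in bin 2; 0 remain.
Put 6 in bin 3; 1 remain.
Put 6 in bin 4; 2 remain.
Put 5 in bin 1; 0 remain.
Put 2 in bin 4; 0 remain.
Put 1 in bin 3; 0 remain.
4 bins × 20 = 80; used 80; unused 0.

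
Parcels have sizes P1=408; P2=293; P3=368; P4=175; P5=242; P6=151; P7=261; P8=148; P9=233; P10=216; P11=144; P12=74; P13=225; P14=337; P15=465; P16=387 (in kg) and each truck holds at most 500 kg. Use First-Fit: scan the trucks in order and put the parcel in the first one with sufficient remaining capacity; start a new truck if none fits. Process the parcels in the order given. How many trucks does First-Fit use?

Put P1 (408 kg) in truck 1; 92 kg remain.
Put P2 (293 kg) in truck 2; 207 kg remain.
Put P3 (368 kg) in truck 3; 132 kg remain.
Put P4 (175 kg) in truck 2; 32 kg remain.
Put P5 (242 kg) in truck 4; 258 kg remain.
Put P6 (151 kg) in truck 4; 107 kg remain.
Put P7 (261 kg) in truck 5; 239 kg remain.
Put P8 (148 kg) in truck 5; 91 kg remain.
Put P9 (233 kg) in truck 6; 267 kg remain.
Put P10 (216 kg) in truck 6; 51 kg remain.
Put P11 (144 kg) in truck 7; 356 kg remain.
Put P12 (74 kg) in truck 1; 18 kg remain.
Put P13 (225 kg) in truck 7; 131 kg remain.
Put P14 (337 kg) in truck 8; 163 kg remain.
Put P15 (465 kg) in truck 9; 35 kg remain.
Put P16 (387 kg) in truck 10; 113 kg remain.

10 trucks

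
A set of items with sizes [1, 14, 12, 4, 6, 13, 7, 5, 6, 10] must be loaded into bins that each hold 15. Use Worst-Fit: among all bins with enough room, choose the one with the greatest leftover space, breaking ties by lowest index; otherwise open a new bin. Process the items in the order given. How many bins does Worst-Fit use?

7

bin 1: place 1, 14 left
bin 1: place 14, 0 left
bin 2: place 12, 3 left
bin 3: place 4, 11 left
bin 3: place 6, 5 left
bin 4: place 13, 2 left
bin 5: place 7, 8 left
bin 5: place 5, 3 left
bin 6: place 6, 9 left
bin 7: place 10, 5 left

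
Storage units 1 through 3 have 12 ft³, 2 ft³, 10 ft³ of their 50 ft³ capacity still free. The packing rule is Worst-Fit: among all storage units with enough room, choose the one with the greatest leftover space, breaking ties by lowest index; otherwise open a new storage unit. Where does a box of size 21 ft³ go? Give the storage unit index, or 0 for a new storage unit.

No storage unit has ≥ 21 ft³ free, so a new storage unit is opened.

0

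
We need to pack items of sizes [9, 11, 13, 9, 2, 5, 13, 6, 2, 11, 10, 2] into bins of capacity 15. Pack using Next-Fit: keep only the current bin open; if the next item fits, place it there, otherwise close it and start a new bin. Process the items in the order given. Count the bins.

bin 1: place 9, 6 left
bin 2: place 11, 4 left
bin 3: place 13, 2 left
bin 4: place 9, 6 left
bin 4: place 2, 4 left
bin 5: place 5, 10 left
bin 6: place 13, 2 left
bin 7: place 6, 9 left
bin 7: place 2, 7 left
bin 8: place 11, 4 left
bin 9: place 10, 5 left
bin 9: place 2, 3 left
Final bins: [9] [11] [13] [9,2] [5] [13] [6,2] [11] [10,2].

9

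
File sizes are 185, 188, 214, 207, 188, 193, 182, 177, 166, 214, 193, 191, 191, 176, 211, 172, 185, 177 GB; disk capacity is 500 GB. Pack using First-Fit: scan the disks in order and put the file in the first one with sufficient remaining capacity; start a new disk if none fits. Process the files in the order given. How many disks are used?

Put 185 GB in disk 1; 315 GB remain.
Put 188 GB in disk 1; 127 GB remain.
Put 214 GB in disk 2; 286 GB remain.
Put 207 GB in disk 2; 79 GB remain.
Put 188 GB in disk 3; 312 GB remain.
Put 193 GB in disk 3; 119 GB remain.
Put 182 GB in disk 4; 318 GB remain.
Put 177 GB in disk 4; 141 GB remain.
Put 166 GB in disk 5; 334 GB remain.
Put 214 GB in disk 5; 120 GB remain.
Put 193 GB in disk 6; 307 GB remain.
Put 191 GB in disk 6; 116 GB remain.
Put 191 GB in disk 7; 309 GB remain.
Put 176 GB in disk 7; 133 GB remain.
Put 211 GB in disk 8; 289 GB remain.
Put 172 GB in disk 8; 117 GB remain.
Put 185 GB in disk 9; 315 GB remain.
Put 177 GB in disk 9; 138 GB remain.

9 disks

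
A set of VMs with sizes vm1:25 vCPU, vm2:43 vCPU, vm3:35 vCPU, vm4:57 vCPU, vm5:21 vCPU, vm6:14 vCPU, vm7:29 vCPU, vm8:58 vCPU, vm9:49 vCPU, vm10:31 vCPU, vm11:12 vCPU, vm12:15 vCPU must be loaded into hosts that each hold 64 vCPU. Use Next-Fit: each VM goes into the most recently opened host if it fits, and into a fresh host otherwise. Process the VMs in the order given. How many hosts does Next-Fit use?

8

Put vm1 (25 vCPU) in host 1; 39 vCPU remain.
Put vm2 (43 vCPU) in host 2; 21 vCPU remain.
Put vm3 (35 vCPU) in host 3; 29 vCPU remain.
Put vm4 (57 vCPU) in host 4; 7 vCPU remain.
Put vm5 (21 vCPU) in host 5; 43 vCPU remain.
Put vm6 (14 vCPU) in host 5; 29 vCPU remain.
Put vm7 (29 vCPU) in host 5; 0 vCPU remain.
Put vm8 (58 vCPU) in host 6; 6 vCPU remain.
Put vm9 (49 vCPU) in host 7; 15 vCPU remain.
Put vm10 (31 vCPU) in host 8; 33 vCPU remain.
Put vm11 (12 vCPU) in host 8; 21 vCPU remain.
Put vm12 (15 vCPU) in host 8; 6 vCPU remain.
Final hosts: [25] [43] [35] [57] [21,14,29] [58] [49] [31,12,15].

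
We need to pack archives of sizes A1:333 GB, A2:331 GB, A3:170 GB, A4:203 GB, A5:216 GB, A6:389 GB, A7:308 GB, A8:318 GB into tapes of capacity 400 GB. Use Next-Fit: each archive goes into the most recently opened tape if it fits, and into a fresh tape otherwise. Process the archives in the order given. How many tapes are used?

7 tapes

A1 (333 GB) → tape 1 (remaining 67 GB)
A2 (331 GB) → tape 2 (remaining 69 GB)
A3 (170 GB) → tape 3 (remaining 230 GB)
A4 (203 GB) → tape 3 (remaining 27 GB)
A5 (216 GB) → tape 4 (remaining 184 GB)
A6 (389 GB) → tape 5 (remaining 11 GB)
A7 (308 GB) → tape 6 (remaining 92 GB)
A8 (318 GB) → tape 7 (remaining 82 GB)
Final tapes: [333] [331] [170,203] [216] [389] [308] [318].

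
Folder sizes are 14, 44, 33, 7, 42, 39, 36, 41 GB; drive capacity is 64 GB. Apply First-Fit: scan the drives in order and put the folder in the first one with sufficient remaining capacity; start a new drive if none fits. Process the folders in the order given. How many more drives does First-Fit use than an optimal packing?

First-Fit: [14,44] [33,7] [42] [39] [36] [41] → 6 drives.
6 folders exceed 32 GB (half the capacity), and no two of those can share a drive, so at least 6 drives are needed.
So 6 is already optimal.

0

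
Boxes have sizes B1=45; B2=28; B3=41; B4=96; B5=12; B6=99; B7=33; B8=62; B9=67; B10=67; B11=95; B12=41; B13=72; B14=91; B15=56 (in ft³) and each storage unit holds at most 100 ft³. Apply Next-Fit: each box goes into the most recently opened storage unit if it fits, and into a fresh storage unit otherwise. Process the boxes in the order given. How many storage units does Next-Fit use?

B1 (45 ft³) → storage unit 1 (remaining 55 ft³)
B2 (28 ft³) → storage unit 1 (remaining 27 ft³)
B3 (41 ft³) → storage unit 2 (remaining 59 ft³)
B4 (96 ft³) → storage unit 3 (remaining 4 ft³)
B5 (12 ft³) → storage unit 4 (remaining 88 ft³)
B6 (99 ft³) → storage unit 5 (remaining 1 ft³)
B7 (33 ft³) → storage unit 6 (remaining 67 ft³)
B8 (62 ft³) → storage unit 6 (remaining 5 ft³)
B9 (67 ft³) → storage unit 7 (remaining 33 ft³)
B10 (67 ft³) → storage unit 8 (remaining 33 ft³)
B11 (95 ft³) → storage unit 9 (remaining 5 ft³)
B12 (41 ft³) → storage unit 10 (remaining 59 ft³)
B13 (72 ft³) → storage unit 11 (remaining 28 ft³)
B14 (91 ft³) → storage unit 12 (remaining 9 ft³)
B15 (56 ft³) → storage unit 13 (remaining 44 ft³)

13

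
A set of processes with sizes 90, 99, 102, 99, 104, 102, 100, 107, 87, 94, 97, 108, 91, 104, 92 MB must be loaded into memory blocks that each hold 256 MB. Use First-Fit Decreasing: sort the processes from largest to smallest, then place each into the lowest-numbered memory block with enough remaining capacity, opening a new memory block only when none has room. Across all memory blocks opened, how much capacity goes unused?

Sorted descending: 108, 107, 104, 104, 102, 102, 100, 99, 99, 97, 94, 92, 91, 90, 87.
108 MB → memory block 1 (remaining 148 MB)
107 MB → memory block 1 (remaining 41 MB)
104 MB → memory block 2 (remaining 152 MB)
104 MB → memory block 2 (remaining 48 MB)
102 MB → memory block 3 (remaining 154 MB)
102 MB → memory block 3 (remaining 52 MB)
100 MB → memory block 4 (remaining 156 MB)
99 MB → memory block 4 (remaining 57 MB)
99 MB → memory block 5 (remaining 157 MB)
97 MB → memory block 5 (remaining 60 MB)
94 MB → memory block 6 (remaining 162 MB)
92 MB → memory block 6 (remaining 70 MB)
91 MB → memory block 7 (remaining 165 MB)
90 MB → memory block 7 (remaining 75 MB)
87 MB → memory block 8 (remaining 169 MB)
8 memory blocks × 256 MB = 2048 MB; used 1476 MB; unused 572 MB.

572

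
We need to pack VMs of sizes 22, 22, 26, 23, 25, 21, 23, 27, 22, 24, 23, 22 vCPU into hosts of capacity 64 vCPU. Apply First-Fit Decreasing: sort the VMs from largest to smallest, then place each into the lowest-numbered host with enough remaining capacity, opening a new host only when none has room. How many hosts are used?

Sorted descending: 27, 26, 25, 24, 23, 23, 23, 22, 22, 22, 22, 21.
host 1: place 27 vCPU, 37 vCPU left
host 1: place 26 vCPU, 11 vCPU left
host 2: place 25 vCPU, 39 vCPU left
host 2: place 24 vCPU, 15 vCPU left
host 3: place 23 vCPU, 41 vCPU left
host 3: place 23 vCPU, 18 vCPU left
host 4: place 23 vCPU, 41 vCPU left
host 4: place 22 vCPU, 19 vCPU left
host 5: place 22 vCPU, 42 vCPU left
host 5: place 22 vCPU, 20 vCPU left
host 6: place 22 vCPU, 42 vCPU left
host 6: place 21 vCPU, 21 vCPU left
Final hosts: [27,26] [25,24] [23,23] [23,22] [22,22] [22,21].

6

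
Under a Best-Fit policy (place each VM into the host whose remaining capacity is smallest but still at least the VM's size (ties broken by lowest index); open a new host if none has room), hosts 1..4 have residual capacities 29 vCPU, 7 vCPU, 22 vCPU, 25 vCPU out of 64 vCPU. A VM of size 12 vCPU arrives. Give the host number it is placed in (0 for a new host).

Hosts with room: host 1 (29 vCPU), host 3 (22 vCPU), host 4 (25 vCPU).
Tightest fit is host 3 with 22 vCPU free.

3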